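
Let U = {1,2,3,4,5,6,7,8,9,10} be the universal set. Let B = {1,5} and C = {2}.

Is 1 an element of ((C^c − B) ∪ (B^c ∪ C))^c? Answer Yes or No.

Yes

1 ∉ C, so 1 ∈ C^c
1 ∈ C^c and 1 ∈ B, so 1 ∉ C^c − B
1 ∈ B, so 1 ∉ B^c
1 ∉ B^c and 1 ∉ C, so 1 ∉ B^c ∪ C
1 ∉ (C^c − B) and 1 ∉ (B^c ∪ C), so 1 ∉ (C^c − B) ∪ (B^c ∪ C)
1 ∈ ((C^c − B) ∪ (B^c ∪ C))^c since 1 ∉ ((C^c − B) ∪ (B^c ∪ C))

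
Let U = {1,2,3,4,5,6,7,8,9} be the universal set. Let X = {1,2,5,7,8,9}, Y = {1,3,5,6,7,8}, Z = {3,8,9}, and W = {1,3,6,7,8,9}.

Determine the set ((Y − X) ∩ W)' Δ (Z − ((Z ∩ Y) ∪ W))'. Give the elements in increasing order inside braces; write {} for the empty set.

{3,6}

Y − X = {3,6}
(Y − X) ∩ W = {3,6}
((Y − X) ∩ W)' = {1,2,4,5,7,8,9}
Z ∩ Y = {3,8}
(Z ∩ Y) ∪ W = {1,3,6,7,8,9}
Z − ((Z ∩ Y) ∪ W) = {}
(Z − ((Z ∩ Y) ∪ W))' = {1,2,3,4,5,6,7,8,9}
((Y − X) ∩ W)' Δ (Z − ((Z ∩ Y) ∪ W))' = {3,6}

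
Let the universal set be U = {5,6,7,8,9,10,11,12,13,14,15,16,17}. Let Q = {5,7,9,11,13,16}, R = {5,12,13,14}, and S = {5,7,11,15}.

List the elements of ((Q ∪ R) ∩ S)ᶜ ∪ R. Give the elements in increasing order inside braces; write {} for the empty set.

Q ∪ R = {5,7,9,11,12,13,14,16}
(Q ∪ R) ∩ S = {5,7,11}
((Q ∪ R) ∩ S)ᶜ = {6,8,9,10,12,13,14,15,16,17}
((Q ∪ R) ∩ S)ᶜ ∪ R = {5,6,8,9,10,12,13,14,15,16,17}

{5,6,8,9,10,12,13,14,15,16,17}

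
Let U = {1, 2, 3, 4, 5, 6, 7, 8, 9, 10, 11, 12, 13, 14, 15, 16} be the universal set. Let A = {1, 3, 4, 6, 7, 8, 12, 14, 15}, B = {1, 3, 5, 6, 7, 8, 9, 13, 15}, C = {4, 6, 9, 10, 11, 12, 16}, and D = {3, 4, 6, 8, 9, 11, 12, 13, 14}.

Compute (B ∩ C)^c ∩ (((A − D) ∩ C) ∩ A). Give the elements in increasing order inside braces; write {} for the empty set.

{}

B ∩ C = {6, 9}
(B ∩ C)^c = {1, 2, 3, 4, 5, 7, 8, 10, 11, 12, 13, 14, 15, 16}
A − D = {1, 7, 15}
(A − D) ∩ C = {}
((A − D) ∩ C) ∩ A = {}
(B ∩ C)^c ∩ (((A − D) ∩ C) ∩ A) = {}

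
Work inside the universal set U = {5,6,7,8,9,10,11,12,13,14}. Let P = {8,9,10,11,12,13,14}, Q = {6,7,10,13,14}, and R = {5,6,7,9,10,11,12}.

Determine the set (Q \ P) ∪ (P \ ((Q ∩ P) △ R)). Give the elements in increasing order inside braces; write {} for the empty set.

Q \ P = {6,7}
Q ∩ P = {10,13,14}
(Q ∩ P) △ R = {5,6,7,9,11,12,13,14}
P \ ((Q ∩ P) △ R) = {8,10}
(Q \ P) ∪ (P \ ((Q ∩ P) △ R)) = {6,7,8,10}

{6,7,8,10}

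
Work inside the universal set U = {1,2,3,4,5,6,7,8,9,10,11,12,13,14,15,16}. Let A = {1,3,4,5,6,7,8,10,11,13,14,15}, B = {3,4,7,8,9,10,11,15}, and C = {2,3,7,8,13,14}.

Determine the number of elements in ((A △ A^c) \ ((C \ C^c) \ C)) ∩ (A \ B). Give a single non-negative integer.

5

A^c = {2,9,12,16}
A △ A^c = {1,2,3,4,5,6,7,8,9,10,11,12,13,14,15,16}
C^c = {1,4,5,6,9,10,11,12,15,16}
C \ C^c = {2,3,7,8,13,14}
(C \ C^c) \ C = {}
(A △ A^c) \ ((C \ C^c) \ C) = {1,2,3,4,5,6,7,8,9,10,11,12,13,14,15,16}
A \ B = {1,5,6,13,14}
((A △ A^c) \ ((C \ C^c) \ C)) ∩ (A \ B) = {1,5,6,13,14}
|((A △ A^c) \ ((C \ C^c) \ C)) ∩ (A \ B)| = 5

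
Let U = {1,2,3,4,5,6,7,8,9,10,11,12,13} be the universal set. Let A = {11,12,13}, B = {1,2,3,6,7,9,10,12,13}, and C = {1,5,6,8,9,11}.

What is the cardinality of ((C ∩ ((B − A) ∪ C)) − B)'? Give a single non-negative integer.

B − A = {1,2,3,6,7,9,10}
(B − A) ∪ C = {1,2,3,5,6,7,8,9,10,11}
C ∩ ((B − A) ∪ C) = {1,5,6,8,9,11}
(C ∩ ((B − A) ∪ C)) − B = {5,8,11}
((C ∩ ((B − A) ∪ C)) − B)' = {1,2,3,4,6,7,9,10,12,13}
|((C ∩ ((B − A) ∪ C)) − B)'| = 10

10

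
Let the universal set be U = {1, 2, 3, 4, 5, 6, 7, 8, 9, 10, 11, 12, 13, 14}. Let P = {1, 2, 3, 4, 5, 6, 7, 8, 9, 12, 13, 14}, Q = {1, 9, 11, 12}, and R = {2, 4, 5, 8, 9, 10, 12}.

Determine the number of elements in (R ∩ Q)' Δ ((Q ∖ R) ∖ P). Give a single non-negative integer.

R ∩ Q = {9, 12}
(R ∩ Q)' = {1, 2, 3, 4, 5, 6, 7, 8, 10, 11, 13, 14}
Q ∖ R = {1, 11}
(Q ∖ R) ∖ P = {11}
(R ∩ Q)' Δ ((Q ∖ R) ∖ P) = {1, 2, 3, 4, 5, 6, 7, 8, 10, 13, 14}
|(R ∩ Q)' Δ ((Q ∖ R) ∖ P)| = 11

11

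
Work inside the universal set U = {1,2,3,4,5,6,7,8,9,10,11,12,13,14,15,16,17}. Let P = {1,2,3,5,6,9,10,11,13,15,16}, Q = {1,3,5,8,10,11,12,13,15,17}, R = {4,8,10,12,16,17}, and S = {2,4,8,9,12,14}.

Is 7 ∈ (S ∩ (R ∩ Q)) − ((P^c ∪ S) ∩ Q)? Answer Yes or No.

7 ∉ R and 7 ∉ Q, so 7 ∉ R ∩ Q
7 ∉ S and 7 ∉ (R ∩ Q), so 7 ∉ S ∩ (R ∩ Q)
7 ∉ P, so 7 ∈ P^c
7 ∈ P^c and 7 ∉ S, so 7 ∈ P^c ∪ S
7 ∈ (P^c ∪ S) and 7 ∉ Q, so 7 ∉ (P^c ∪ S) ∩ Q
7 ∉ (S ∩ (R ∩ Q)) and 7 ∉ ((P^c ∪ S) ∩ Q), so 7 ∉ (S ∩ (R ∩ Q)) − ((P^c ∪ S) ∩ Q)

No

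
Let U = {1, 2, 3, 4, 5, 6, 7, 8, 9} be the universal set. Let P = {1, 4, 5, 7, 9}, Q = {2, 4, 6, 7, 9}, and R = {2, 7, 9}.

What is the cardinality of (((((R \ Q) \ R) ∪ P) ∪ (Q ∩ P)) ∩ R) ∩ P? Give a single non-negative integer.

R \ Q = {}
(R \ Q) \ R = {}
((R \ Q) \ R) ∪ P = {1, 4, 5, 7, 9}
Q ∩ P = {4, 7, 9}
(((R \ Q) \ R) ∪ P) ∪ (Q ∩ P) = {1, 4, 5, 7, 9}
((((R \ Q) \ R) ∪ P) ∪ (Q ∩ P)) ∩ R = {7, 9}
(((((R \ Q) \ R) ∪ P) ∪ (Q ∩ P)) ∩ R) ∩ P = {7, 9}
|(((((R \ Q) \ R) ∪ P) ∪ (Q ∩ P)) ∩ R) ∩ P| = 2

2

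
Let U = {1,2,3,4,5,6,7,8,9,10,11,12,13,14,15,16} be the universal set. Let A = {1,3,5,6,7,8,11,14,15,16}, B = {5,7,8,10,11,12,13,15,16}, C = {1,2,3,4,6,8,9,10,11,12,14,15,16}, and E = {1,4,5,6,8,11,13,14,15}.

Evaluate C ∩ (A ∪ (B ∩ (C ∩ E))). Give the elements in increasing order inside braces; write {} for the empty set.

{1,3,6,8,11,14,15,16}

C ∩ E = {1,4,6,8,11,14,15}
B ∩ (C ∩ E) = {8,11,15}
A ∪ (B ∩ (C ∩ E)) = {1,3,5,6,7,8,11,14,15,16}
C ∩ (A ∪ (B ∩ (C ∩ E))) = {1,3,6,8,11,14,15,16}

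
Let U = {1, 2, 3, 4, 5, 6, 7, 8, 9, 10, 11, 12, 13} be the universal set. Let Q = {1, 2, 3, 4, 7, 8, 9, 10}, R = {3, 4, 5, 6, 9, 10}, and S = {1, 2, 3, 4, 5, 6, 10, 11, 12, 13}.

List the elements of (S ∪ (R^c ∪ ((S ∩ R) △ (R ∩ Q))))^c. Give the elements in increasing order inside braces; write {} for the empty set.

{}

R^c = {1, 2, 7, 8, 11, 12, 13}
S ∩ R = {3, 4, 5, 6, 10}
R ∩ Q = {3, 4, 9, 10}
(S ∩ R) △ (R ∩ Q) = {5, 6, 9}
R^c ∪ ((S ∩ R) △ (R ∩ Q)) = {1, 2, 5, 6, 7, 8, 9, 11, 12, 13}
S ∪ (R^c ∪ ((S ∩ R) △ (R ∩ Q))) = {1, 2, 3, 4, 5, 6, 7, 8, 9, 10, 11, 12, 13}
(S ∪ (R^c ∪ ((S ∩ R) △ (R ∩ Q))))^c = {}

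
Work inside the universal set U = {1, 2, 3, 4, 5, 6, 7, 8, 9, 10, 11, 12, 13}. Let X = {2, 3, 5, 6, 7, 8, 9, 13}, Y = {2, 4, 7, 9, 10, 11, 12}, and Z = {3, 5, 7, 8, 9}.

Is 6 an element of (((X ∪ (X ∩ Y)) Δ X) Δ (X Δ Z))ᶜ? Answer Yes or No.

6 ∈ X and 6 ∉ Y, so 6 ∉ X ∩ Y
6 ∈ X and 6 ∉ (X ∩ Y), so 6 ∈ X ∪ (X ∩ Y)
6 ∈ (X ∪ (X ∩ Y)) and 6 ∈ X, so 6 ∉ (X ∪ (X ∩ Y)) Δ X
6 ∈ X and 6 ∉ Z, so 6 ∈ X Δ Z
6 ∉ ((X ∪ (X ∩ Y)) Δ X) and 6 ∈ (X Δ Z), so 6 ∈ ((X ∪ (X ∩ Y)) Δ X) Δ (X Δ Z)
6 ∉ (((X ∪ (X ∩ Y)) Δ X) Δ (X Δ Z))ᶜ since 6 ∈ (((X ∪ (X ∩ Y)) Δ X) Δ (X Δ Z))

No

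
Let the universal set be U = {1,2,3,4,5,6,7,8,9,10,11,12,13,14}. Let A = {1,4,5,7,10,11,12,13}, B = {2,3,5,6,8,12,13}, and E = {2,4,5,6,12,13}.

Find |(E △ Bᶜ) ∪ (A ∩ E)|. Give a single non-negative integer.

Bᶜ = {1,4,7,9,10,11,14}
E △ Bᶜ = {1,2,5,6,7,9,10,11,12,13,14}
A ∩ E = {4,5,12,13}
(E △ Bᶜ) ∪ (A ∩ E) = {1,2,4,5,6,7,9,10,11,12,13,14}
|(E △ Bᶜ) ∪ (A ∩ E)| = 12

12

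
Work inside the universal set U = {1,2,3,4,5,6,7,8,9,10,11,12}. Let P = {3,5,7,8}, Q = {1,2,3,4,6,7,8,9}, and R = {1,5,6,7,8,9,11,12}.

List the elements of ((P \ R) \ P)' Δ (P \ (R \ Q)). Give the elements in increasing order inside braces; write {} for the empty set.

{1,2,4,5,6,9,10,11,12}

P \ R = {3}
(P \ R) \ P = {}
((P \ R) \ P)' = {1,2,3,4,5,6,7,8,9,10,11,12}
R \ Q = {5,11,12}
P \ (R \ Q) = {3,7,8}
((P \ R) \ P)' Δ (P \ (R \ Q)) = {1,2,4,5,6,9,10,11,12}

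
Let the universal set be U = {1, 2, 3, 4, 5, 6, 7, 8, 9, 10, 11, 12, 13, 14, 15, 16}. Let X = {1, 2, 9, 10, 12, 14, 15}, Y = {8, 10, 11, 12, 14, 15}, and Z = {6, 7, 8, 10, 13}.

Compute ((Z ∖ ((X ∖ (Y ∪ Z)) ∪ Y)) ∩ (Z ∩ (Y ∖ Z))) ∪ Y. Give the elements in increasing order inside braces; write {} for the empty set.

{8, 10, 11, 12, 14, 15}

Y ∪ Z = {6, 7, 8, 10, 11, 12, 13, 14, 15}
X ∖ (Y ∪ Z) = {1, 2, 9}
(X ∖ (Y ∪ Z)) ∪ Y = {1, 2, 8, 9, 10, 11, 12, 14, 15}
Z ∖ ((X ∖ (Y ∪ Z)) ∪ Y) = {6, 7, 13}
Y ∖ Z = {11, 12, 14, 15}
Z ∩ (Y ∖ Z) = {}
(Z ∖ ((X ∖ (Y ∪ Z)) ∪ Y)) ∩ (Z ∩ (Y ∖ Z)) = {}
((Z ∖ ((X ∖ (Y ∪ Z)) ∪ Y)) ∩ (Z ∩ (Y ∖ Z))) ∪ Y = {8, 10, 11, 12, 14, 15}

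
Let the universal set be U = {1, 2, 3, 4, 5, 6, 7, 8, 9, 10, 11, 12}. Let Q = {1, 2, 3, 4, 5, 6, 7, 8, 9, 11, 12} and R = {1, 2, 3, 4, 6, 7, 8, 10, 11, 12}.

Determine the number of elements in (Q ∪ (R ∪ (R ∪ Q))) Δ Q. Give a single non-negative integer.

R ∪ Q = {1, 2, 3, 4, 5, 6, 7, 8, 9, 10, 11, 12}
R ∪ (R ∪ Q) = {1, 2, 3, 4, 5, 6, 7, 8, 9, 10, 11, 12}
Q ∪ (R ∪ (R ∪ Q)) = {1, 2, 3, 4, 5, 6, 7, 8, 9, 10, 11, 12}
(Q ∪ (R ∪ (R ∪ Q))) Δ Q = {10}
|(Q ∪ (R ∪ (R ∪ Q))) Δ Q| = 1

1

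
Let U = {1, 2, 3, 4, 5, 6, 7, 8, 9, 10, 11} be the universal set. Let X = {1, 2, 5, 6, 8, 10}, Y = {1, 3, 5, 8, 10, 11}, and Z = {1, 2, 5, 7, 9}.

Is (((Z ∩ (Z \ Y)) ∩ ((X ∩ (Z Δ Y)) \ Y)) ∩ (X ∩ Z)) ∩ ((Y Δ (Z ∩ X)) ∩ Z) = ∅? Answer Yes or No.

No

Z \ Y = {2, 7, 9}
Z ∩ (Z \ Y) = {2, 7, 9}
Z Δ Y = {2, 3, 7, 8, 9, 10, 11}
X ∩ (Z Δ Y) = {2, 8, 10}
(X ∩ (Z Δ Y)) \ Y = {2}
(Z ∩ (Z \ Y)) ∩ ((X ∩ (Z Δ Y)) \ Y) = {2}
X ∩ Z = {1, 2, 5}
((Z ∩ (Z \ Y)) ∩ ((X ∩ (Z Δ Y)) \ Y)) ∩ (X ∩ Z) = {2}
Z ∩ X = {1, 2, 5}
Y Δ (Z ∩ X) = {2, 3, 8, 10, 11}
(Y Δ (Z ∩ X)) ∩ Z = {2}
2 lies in both, so they are not disjoint.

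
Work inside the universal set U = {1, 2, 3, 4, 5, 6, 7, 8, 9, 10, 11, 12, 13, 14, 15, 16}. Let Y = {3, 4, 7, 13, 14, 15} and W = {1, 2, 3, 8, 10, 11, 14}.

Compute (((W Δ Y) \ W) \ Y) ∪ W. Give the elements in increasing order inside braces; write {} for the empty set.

W Δ Y = {1, 2, 4, 7, 8, 10, 11, 13, 15}
(W Δ Y) \ W = {4, 7, 13, 15}
((W Δ Y) \ W) \ Y = {}
(((W Δ Y) \ W) \ Y) ∪ W = {1, 2, 3, 8, 10, 11, 14}

{1, 2, 3, 8, 10, 11, 14}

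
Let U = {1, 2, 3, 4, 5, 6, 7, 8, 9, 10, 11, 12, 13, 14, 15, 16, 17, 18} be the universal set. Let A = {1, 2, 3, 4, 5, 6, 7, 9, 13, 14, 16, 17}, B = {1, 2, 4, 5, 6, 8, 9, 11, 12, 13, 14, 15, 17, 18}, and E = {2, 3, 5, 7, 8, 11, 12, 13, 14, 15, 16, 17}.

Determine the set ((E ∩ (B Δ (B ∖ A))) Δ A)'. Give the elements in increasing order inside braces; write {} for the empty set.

{2, 5, 8, 10, 11, 12, 13, 14, 15, 17, 18}

B ∖ A = {8, 11, 12, 15, 18}
B Δ (B ∖ A) = {1, 2, 4, 5, 6, 9, 13, 14, 17}
E ∩ (B Δ (B ∖ A)) = {2, 5, 13, 14, 17}
(E ∩ (B Δ (B ∖ A))) Δ A = {1, 3, 4, 6, 7, 9, 16}
((E ∩ (B Δ (B ∖ A))) Δ A)' = {2, 5, 8, 10, 11, 12, 13, 14, 15, 17, 18}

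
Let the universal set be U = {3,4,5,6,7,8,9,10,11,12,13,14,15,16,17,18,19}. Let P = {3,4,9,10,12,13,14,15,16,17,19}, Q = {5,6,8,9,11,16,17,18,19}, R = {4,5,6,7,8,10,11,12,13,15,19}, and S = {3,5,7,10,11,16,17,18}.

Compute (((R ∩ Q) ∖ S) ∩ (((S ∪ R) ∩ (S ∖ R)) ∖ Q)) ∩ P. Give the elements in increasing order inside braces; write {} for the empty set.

R ∩ Q = {5,6,8,11,19}
(R ∩ Q) ∖ S = {6,8,19}
S ∪ R = {3,4,5,6,7,8,10,11,12,13,15,16,17,18,19}
S ∖ R = {3,16,17,18}
(S ∪ R) ∩ (S ∖ R) = {3,16,17,18}
((S ∪ R) ∩ (S ∖ R)) ∖ Q = {3}
((R ∩ Q) ∖ S) ∩ (((S ∪ R) ∩ (S ∖ R)) ∖ Q) = {}
(((R ∩ Q) ∖ S) ∩ (((S ∪ R) ∩ (S ∖ R)) ∖ Q)) ∩ P = {}

{}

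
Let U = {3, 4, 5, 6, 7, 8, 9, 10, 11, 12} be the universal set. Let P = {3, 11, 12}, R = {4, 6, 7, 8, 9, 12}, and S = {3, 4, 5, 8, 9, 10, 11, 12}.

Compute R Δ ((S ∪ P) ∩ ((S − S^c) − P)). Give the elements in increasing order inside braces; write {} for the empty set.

{5, 6, 7, 10, 12}

S ∪ P = {3, 4, 5, 8, 9, 10, 11, 12}
S^c = {6, 7}
S − S^c = {3, 4, 5, 8, 9, 10, 11, 12}
(S − S^c) − P = {4, 5, 8, 9, 10}
(S ∪ P) ∩ ((S − S^c) − P) = {4, 5, 8, 9, 10}
R Δ ((S ∪ P) ∩ ((S − S^c) − P)) = {5, 6, 7, 10, 12}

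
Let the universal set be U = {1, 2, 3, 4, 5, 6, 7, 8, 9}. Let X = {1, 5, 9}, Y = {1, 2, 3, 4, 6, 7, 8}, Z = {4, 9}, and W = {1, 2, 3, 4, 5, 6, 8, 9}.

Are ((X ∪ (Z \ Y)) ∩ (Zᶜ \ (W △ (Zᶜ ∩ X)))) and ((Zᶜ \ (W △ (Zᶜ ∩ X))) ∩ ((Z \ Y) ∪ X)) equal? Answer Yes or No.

Yes

Z \ Y = {9}
X ∪ (Z \ Y) = {1, 5, 9}
Zᶜ = {1, 2, 3, 5, 6, 7, 8}
Zᶜ ∩ X = {1, 5}
W △ (Zᶜ ∩ X) = {2, 3, 4, 6, 8, 9}
Zᶜ \ (W △ (Zᶜ ∩ X)) = {1, 5, 7}
(X ∪ (Z \ Y)) ∩ (Zᶜ \ (W △ (Zᶜ ∩ X))) = {1, 5}
(Z \ Y) ∪ X = {1, 5, 9}
(Zᶜ \ (W △ (Zᶜ ∩ X))) ∩ ((Z \ Y) ∪ X) = {1, 5}
Both equal {1, 5}, so (X ∪ (Z \ Y)) ∩ (Zᶜ \ (W △ (Zᶜ ∩ X))) = (Zᶜ \ (W △ (Zᶜ ∩ X))) ∩ ((Z \ Y) ∪ X).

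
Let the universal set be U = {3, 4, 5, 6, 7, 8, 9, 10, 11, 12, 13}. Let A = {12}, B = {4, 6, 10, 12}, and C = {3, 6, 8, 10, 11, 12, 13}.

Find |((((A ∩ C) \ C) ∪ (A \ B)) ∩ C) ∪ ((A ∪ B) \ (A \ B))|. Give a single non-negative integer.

A ∩ C = {12}
(A ∩ C) \ C = {}
A \ B = {}
((A ∩ C) \ C) ∪ (A \ B) = {}
(((A ∩ C) \ C) ∪ (A \ B)) ∩ C = {}
A ∪ B = {4, 6, 10, 12}
(A ∪ B) \ (A \ B) = {4, 6, 10, 12}
((((A ∩ C) \ C) ∪ (A \ B)) ∩ C) ∪ ((A ∪ B) \ (A \ B)) = {4, 6, 10, 12}
|((((A ∩ C) \ C) ∪ (A \ B)) ∩ C) ∪ ((A ∪ B) \ (A \ B))| = 4

4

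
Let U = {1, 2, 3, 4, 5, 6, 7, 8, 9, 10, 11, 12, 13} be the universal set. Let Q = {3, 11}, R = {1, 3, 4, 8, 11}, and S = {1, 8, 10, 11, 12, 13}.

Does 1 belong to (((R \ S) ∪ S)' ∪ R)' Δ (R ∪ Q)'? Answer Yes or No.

No

1 ∈ R and 1 ∈ S, so 1 ∉ R \ S
1 ∉ (R \ S) and 1 ∈ S, so 1 ∈ (R \ S) ∪ S
1 ∉ ((R \ S) ∪ S)' since 1 ∈ ((R \ S) ∪ S)
1 ∉ ((R \ S) ∪ S)' and 1 ∈ R, so 1 ∈ ((R \ S) ∪ S)' ∪ R
1 ∉ (((R \ S) ∪ S)' ∪ R)' since 1 ∈ (((R \ S) ∪ S)' ∪ R)
1 ∈ R and 1 ∉ Q, so 1 ∈ R ∪ Q
1 ∉ (R ∪ Q)' since 1 ∈ (R ∪ Q)
1 ∉ (((R \ S) ∪ S)' ∪ R)' and 1 ∉ (R ∪ Q)', so 1 ∉ (((R \ S) ∪ S)' ∪ R)' Δ (R ∪ Q)'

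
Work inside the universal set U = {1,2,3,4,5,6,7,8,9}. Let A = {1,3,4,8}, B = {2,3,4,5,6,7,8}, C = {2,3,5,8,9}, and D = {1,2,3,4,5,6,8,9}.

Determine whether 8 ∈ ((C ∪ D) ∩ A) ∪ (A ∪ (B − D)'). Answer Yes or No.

Yes

8 ∈ C and 8 ∈ D, so 8 ∈ C ∪ D
8 ∈ (C ∪ D) and 8 ∈ A, so 8 ∈ (C ∪ D) ∩ A
8 ∈ B and 8 ∈ D, so 8 ∉ B − D
8 ∈ (B − D)' since 8 ∉ (B − D)
8 ∈ A and 8 ∈ (B − D)', so 8 ∈ A ∪ (B − D)'
8 ∈ ((C ∪ D) ∩ A) and 8 ∈ (A ∪ (B − D)'), so 8 ∈ ((C ∪ D) ∩ A) ∪ (A ∪ (B − D)')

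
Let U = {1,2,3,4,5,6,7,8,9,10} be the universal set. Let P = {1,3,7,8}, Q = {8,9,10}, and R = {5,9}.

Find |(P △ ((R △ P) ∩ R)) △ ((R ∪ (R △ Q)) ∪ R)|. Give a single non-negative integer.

4

R △ P = {1,3,5,7,8,9}
(R △ P) ∩ R = {5,9}
P △ ((R △ P) ∩ R) = {1,3,5,7,8,9}
R △ Q = {5,8,10}
R ∪ (R △ Q) = {5,8,9,10}
(R ∪ (R △ Q)) ∪ R = {5,8,9,10}
(P △ ((R △ P) ∩ R)) △ ((R ∪ (R △ Q)) ∪ R) = {1,3,7,10}
|(P △ ((R △ P) ∩ R)) △ ((R ∪ (R △ Q)) ∪ R)| = 4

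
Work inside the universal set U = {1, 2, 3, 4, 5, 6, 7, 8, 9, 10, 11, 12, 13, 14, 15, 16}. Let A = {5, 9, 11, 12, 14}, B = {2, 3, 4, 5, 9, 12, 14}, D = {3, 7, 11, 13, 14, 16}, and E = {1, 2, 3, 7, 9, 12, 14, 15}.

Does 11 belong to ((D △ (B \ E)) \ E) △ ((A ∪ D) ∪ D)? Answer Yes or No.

No

11 ∉ B and 11 ∉ E, so 11 ∉ B \ E
11 ∈ D and 11 ∉ (B \ E), so 11 ∈ D △ (B \ E)
11 ∈ (D △ (B \ E)) and 11 ∉ E, so 11 ∈ (D △ (B \ E)) \ E
11 ∈ A and 11 ∈ D, so 11 ∈ A ∪ D
11 ∈ (A ∪ D) and 11 ∈ D, so 11 ∈ (A ∪ D) ∪ D
11 ∈ ((D △ (B \ E)) \ E) and 11 ∈ ((A ∪ D) ∪ D), so 11 ∉ ((D △ (B \ E)) \ E) △ ((A ∪ D) ∪ D)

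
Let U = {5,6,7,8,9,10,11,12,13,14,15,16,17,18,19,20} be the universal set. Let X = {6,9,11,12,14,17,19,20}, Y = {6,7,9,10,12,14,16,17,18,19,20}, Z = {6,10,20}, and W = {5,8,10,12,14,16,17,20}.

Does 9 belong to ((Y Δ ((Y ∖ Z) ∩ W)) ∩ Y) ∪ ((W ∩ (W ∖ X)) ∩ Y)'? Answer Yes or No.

Yes

9 ∈ Y and 9 ∉ Z, so 9 ∈ Y ∖ Z
9 ∈ (Y ∖ Z) and 9 ∉ W, so 9 ∉ (Y ∖ Z) ∩ W
9 ∈ Y and 9 ∉ ((Y ∖ Z) ∩ W), so 9 ∈ Y Δ ((Y ∖ Z) ∩ W)
9 ∈ (Y Δ ((Y ∖ Z) ∩ W)) and 9 ∈ Y, so 9 ∈ (Y Δ ((Y ∖ Z) ∩ W)) ∩ Y
9 ∉ W and 9 ∈ X, so 9 ∉ W ∖ X
9 ∉ W and 9 ∉ (W ∖ X), so 9 ∉ W ∩ (W ∖ X)
9 ∉ (W ∩ (W ∖ X)) and 9 ∈ Y, so 9 ∉ (W ∩ (W ∖ X)) ∩ Y
9 ∈ ((W ∩ (W ∖ X)) ∩ Y)' since 9 ∉ ((W ∩ (W ∖ X)) ∩ Y)
9 ∈ ((Y Δ ((Y ∖ Z) ∩ W)) ∩ Y) and 9 ∈ ((W ∩ (W ∖ X)) ∩ Y)', so 9 ∈ ((Y Δ ((Y ∖ Z) ∩ W)) ∩ Y) ∪ ((W ∩ (W ∖ X)) ∩ Y)'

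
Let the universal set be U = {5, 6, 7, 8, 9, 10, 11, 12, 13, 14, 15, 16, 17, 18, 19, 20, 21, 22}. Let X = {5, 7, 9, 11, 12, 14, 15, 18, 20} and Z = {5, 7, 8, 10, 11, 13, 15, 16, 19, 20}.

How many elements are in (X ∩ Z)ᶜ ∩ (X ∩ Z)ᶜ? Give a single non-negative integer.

X ∩ Z = {5, 7, 11, 15, 20}
(X ∩ Z)ᶜ = {6, 8, 9, 10, 12, 13, 14, 16, 17, 18, 19, 21, 22}
(X ∩ Z)ᶜ ∩ (X ∩ Z)ᶜ = {6, 8, 9, 10, 12, 13, 14, 16, 17, 18, 19, 21, 22}
|(X ∩ Z)ᶜ ∩ (X ∩ Z)ᶜ| = 13

13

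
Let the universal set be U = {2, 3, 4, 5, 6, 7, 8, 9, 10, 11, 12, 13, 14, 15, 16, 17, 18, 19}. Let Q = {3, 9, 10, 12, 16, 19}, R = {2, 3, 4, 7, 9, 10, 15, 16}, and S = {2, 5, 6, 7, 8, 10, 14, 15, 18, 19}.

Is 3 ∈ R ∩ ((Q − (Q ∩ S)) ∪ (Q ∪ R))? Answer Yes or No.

Yes

3 ∈ Q and 3 ∉ S, so 3 ∉ Q ∩ S
3 ∈ Q and 3 ∉ (Q ∩ S), so 3 ∈ Q − (Q ∩ S)
3 ∈ Q and 3 ∈ R, so 3 ∈ Q ∪ R
3 ∈ (Q − (Q ∩ S)) and 3 ∈ (Q ∪ R), so 3 ∈ (Q − (Q ∩ S)) ∪ (Q ∪ R)
3 ∈ R and 3 ∈ ((Q − (Q ∩ S)) ∪ (Q ∪ R)), so 3 ∈ R ∩ ((Q − (Q ∩ S)) ∪ (Q ∪ R))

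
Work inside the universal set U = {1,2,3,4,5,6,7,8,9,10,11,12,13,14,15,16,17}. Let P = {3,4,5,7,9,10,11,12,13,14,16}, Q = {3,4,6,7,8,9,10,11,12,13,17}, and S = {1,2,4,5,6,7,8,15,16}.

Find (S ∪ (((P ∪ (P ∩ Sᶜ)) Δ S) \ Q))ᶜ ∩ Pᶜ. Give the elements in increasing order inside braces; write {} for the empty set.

{17}

Sᶜ = {3,9,10,11,12,13,14,17}
P ∩ Sᶜ = {3,9,10,11,12,13,14}
P ∪ (P ∩ Sᶜ) = {3,4,5,7,9,10,11,12,13,14,16}
(P ∪ (P ∩ Sᶜ)) Δ S = {1,2,3,6,8,9,10,11,12,13,14,15}
((P ∪ (P ∩ Sᶜ)) Δ S) \ Q = {1,2,14,15}
S ∪ (((P ∪ (P ∩ Sᶜ)) Δ S) \ Q) = {1,2,4,5,6,7,8,14,15,16}
(S ∪ (((P ∪ (P ∩ Sᶜ)) Δ S) \ Q))ᶜ = {3,9,10,11,12,13,17}
Pᶜ = {1,2,6,8,15,17}
(S ∪ (((P ∪ (P ∩ Sᶜ)) Δ S) \ Q))ᶜ ∩ Pᶜ = {17}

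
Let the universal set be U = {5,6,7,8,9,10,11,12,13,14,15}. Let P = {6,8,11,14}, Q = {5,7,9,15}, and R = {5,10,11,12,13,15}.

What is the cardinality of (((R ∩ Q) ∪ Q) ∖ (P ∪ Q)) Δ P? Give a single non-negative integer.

4

R ∩ Q = {5,15}
(R ∩ Q) ∪ Q = {5,7,9,15}
P ∪ Q = {5,6,7,8,9,11,14,15}
((R ∩ Q) ∪ Q) ∖ (P ∪ Q) = {}
(((R ∩ Q) ∪ Q) ∖ (P ∪ Q)) Δ P = {6,8,11,14}
|(((R ∩ Q) ∪ Q) ∖ (P ∪ Q)) Δ P| = 4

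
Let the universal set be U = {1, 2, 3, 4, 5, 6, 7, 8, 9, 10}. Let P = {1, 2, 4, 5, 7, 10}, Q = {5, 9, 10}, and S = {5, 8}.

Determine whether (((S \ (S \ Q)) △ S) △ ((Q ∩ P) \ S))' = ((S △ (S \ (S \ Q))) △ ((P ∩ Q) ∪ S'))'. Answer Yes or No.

S \ Q = {8}
S \ (S \ Q) = {5}
(S \ (S \ Q)) △ S = {8}
Q ∩ P = {5, 10}
(Q ∩ P) \ S = {10}
((S \ (S \ Q)) △ S) △ ((Q ∩ P) \ S) = {8, 10}
(((S \ (S \ Q)) △ S) △ ((Q ∩ P) \ S))' = {1, 2, 3, 4, 5, 6, 7, 9}
S △ (S \ (S \ Q)) = {8}
P ∩ Q = {5, 10}
S' = {1, 2, 3, 4, 6, 7, 9, 10}
(P ∩ Q) ∪ S' = {1, 2, 3, 4, 5, 6, 7, 9, 10}
(S △ (S \ (S \ Q))) △ ((P ∩ Q) ∪ S') = {1, 2, 3, 4, 5, 6, 7, 8, 9, 10}
((S △ (S \ (S \ Q))) △ ((P ∩ Q) ∪ S'))' = {}
1 ∈ (((S \ (S \ Q)) △ S) △ ((Q ∩ P) \ S))' but 1 ∉ ((S △ (S \ (S \ Q))) △ ((P ∩ Q) ∪ S'))', so they differ.

No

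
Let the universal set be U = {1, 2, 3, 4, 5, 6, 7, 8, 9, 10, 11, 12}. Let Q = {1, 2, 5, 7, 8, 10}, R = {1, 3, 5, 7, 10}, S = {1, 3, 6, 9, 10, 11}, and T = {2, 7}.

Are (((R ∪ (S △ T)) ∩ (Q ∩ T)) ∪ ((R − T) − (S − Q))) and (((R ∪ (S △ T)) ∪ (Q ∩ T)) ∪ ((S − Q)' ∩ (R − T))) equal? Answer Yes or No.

No

S △ T = {1, 2, 3, 6, 7, 9, 10, 11}
R ∪ (S △ T) = {1, 2, 3, 5, 6, 7, 9, 10, 11}
Q ∩ T = {2, 7}
(R ∪ (S △ T)) ∩ (Q ∩ T) = {2, 7}
R − T = {1, 3, 5, 10}
S − Q = {3, 6, 9, 11}
(R − T) − (S − Q) = {1, 5, 10}
((R ∪ (S △ T)) ∩ (Q ∩ T)) ∪ ((R − T) − (S − Q)) = {1, 2, 5, 7, 10}
(R ∪ (S △ T)) ∪ (Q ∩ T) = {1, 2, 3, 5, 6, 7, 9, 10, 11}
(S − Q)' = {1, 2, 4, 5, 7, 8, 10, 12}
(S − Q)' ∩ (R − T) = {1, 5, 10}
((R ∪ (S △ T)) ∪ (Q ∩ T)) ∪ ((S − Q)' ∩ (R − T)) = {1, 2, 3, 5, 6, 7, 9, 10, 11}
3 ∈ ((R ∪ (S △ T)) ∪ (Q ∩ T)) ∪ ((S − Q)' ∩ (R − T)) but 3 ∉ ((R ∪ (S △ T)) ∩ (Q ∩ T)) ∪ ((R − T) − (S − Q)), so they differ.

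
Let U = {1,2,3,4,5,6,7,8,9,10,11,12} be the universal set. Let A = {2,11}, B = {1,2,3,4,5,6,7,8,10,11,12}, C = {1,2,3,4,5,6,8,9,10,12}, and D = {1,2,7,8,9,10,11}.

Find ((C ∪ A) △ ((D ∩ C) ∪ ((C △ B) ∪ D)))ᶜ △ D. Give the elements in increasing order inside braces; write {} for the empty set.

C ∪ A = {1,2,3,4,5,6,8,9,10,11,12}
D ∩ C = {1,2,8,9,10}
C △ B = {7,9,11}
(C △ B) ∪ D = {1,2,7,8,9,10,11}
(D ∩ C) ∪ ((C △ B) ∪ D) = {1,2,7,8,9,10,11}
(C ∪ A) △ ((D ∩ C) ∪ ((C △ B) ∪ D)) = {3,4,5,6,7,12}
((C ∪ A) △ ((D ∩ C) ∪ ((C △ B) ∪ D)))ᶜ = {1,2,8,9,10,11}
((C ∪ A) △ ((D ∩ C) ∪ ((C △ B) ∪ D)))ᶜ △ D = {7}

{7}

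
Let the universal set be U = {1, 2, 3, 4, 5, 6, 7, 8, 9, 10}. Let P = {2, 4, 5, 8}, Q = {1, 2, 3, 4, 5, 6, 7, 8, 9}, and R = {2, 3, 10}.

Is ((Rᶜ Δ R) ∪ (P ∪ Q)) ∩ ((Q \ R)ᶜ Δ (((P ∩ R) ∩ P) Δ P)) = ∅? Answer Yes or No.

No

Rᶜ = {1, 4, 5, 6, 7, 8, 9}
Rᶜ Δ R = {1, 2, 3, 4, 5, 6, 7, 8, 9, 10}
P ∪ Q = {1, 2, 3, 4, 5, 6, 7, 8, 9}
(Rᶜ Δ R) ∪ (P ∪ Q) = {1, 2, 3, 4, 5, 6, 7, 8, 9, 10}
Q \ R = {1, 4, 5, 6, 7, 8, 9}
(Q \ R)ᶜ = {2, 3, 10}
P ∩ R = {2}
(P ∩ R) ∩ P = {2}
((P ∩ R) ∩ P) Δ P = {4, 5, 8}
(Q \ R)ᶜ Δ (((P ∩ R) ∩ P) Δ P) = {2, 3, 4, 5, 8, 10}
2 lies in both, so they are not disjoint.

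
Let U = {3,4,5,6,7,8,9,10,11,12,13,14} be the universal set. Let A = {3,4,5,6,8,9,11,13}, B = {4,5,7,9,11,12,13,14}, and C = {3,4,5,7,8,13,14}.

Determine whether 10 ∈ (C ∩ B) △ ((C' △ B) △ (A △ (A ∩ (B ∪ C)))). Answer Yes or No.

10 ∉ C and 10 ∉ B, so 10 ∉ C ∩ B
10 ∉ C, so 10 ∈ C'
10 ∈ C' and 10 ∉ B, so 10 ∈ C' △ B
10 ∉ B and 10 ∉ C, so 10 ∉ B ∪ C
10 ∉ A and 10 ∉ (B ∪ C), so 10 ∉ A ∩ (B ∪ C)
10 ∉ A and 10 ∉ (A ∩ (B ∪ C)), so 10 ∉ A △ (A ∩ (B ∪ C))
10 ∈ (C' △ B) and 10 ∉ (A △ (A ∩ (B ∪ C))), so 10 ∈ (C' △ B) △ (A △ (A ∩ (B ∪ C)))
10 ∉ (C ∩ B) and 10 ∈ ((C' △ B) △ (A △ (A ∩ (B ∪ C)))), so 10 ∈ (C ∩ B) △ ((C' △ B) △ (A △ (A ∩ (B ∪ C))))

Yes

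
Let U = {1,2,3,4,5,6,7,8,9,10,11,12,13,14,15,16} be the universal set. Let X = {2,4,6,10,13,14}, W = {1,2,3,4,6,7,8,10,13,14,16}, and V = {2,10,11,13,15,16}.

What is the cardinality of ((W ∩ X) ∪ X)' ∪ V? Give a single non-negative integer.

13

W ∩ X = {2,4,6,10,13,14}
(W ∩ X) ∪ X = {2,4,6,10,13,14}
((W ∩ X) ∪ X)' = {1,3,5,7,8,9,11,12,15,16}
((W ∩ X) ∪ X)' ∪ V = {1,2,3,5,7,8,9,10,11,12,13,15,16}
|((W ∩ X) ∪ X)' ∪ V| = 13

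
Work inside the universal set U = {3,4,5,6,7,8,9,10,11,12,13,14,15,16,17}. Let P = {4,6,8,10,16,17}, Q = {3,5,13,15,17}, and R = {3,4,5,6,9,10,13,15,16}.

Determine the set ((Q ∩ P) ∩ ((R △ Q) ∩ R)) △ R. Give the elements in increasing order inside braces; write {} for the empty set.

{3,4,5,6,9,10,13,15,16}

Q ∩ P = {17}
R △ Q = {4,6,9,10,16,17}
(R △ Q) ∩ R = {4,6,9,10,16}
(Q ∩ P) ∩ ((R △ Q) ∩ R) = {}
((Q ∩ P) ∩ ((R △ Q) ∩ R)) △ R = {3,4,5,6,9,10,13,15,16}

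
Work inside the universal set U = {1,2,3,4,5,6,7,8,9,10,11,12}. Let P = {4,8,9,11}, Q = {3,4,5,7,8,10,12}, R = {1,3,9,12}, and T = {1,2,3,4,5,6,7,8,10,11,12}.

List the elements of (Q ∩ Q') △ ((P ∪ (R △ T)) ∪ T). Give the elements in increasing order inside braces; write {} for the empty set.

{1,2,3,4,5,6,7,8,9,10,11,12}

Q' = {1,2,6,9,11}
Q ∩ Q' = {}
R △ T = {2,4,5,6,7,8,9,10,11}
P ∪ (R △ T) = {2,4,5,6,7,8,9,10,11}
(P ∪ (R △ T)) ∪ T = {1,2,3,4,5,6,7,8,9,10,11,12}
(Q ∩ Q') △ ((P ∪ (R △ T)) ∪ T) = {1,2,3,4,5,6,7,8,9,10,11,12}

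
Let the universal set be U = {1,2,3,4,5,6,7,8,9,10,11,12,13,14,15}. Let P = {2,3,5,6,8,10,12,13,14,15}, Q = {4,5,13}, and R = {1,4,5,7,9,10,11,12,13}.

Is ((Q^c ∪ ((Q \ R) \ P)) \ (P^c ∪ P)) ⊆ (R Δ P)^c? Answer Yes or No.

Yes

Q^c = {1,2,3,6,7,8,9,10,11,12,14,15}
Q \ R = {}
(Q \ R) \ P = {}
Q^c ∪ ((Q \ R) \ P) = {1,2,3,6,7,8,9,10,11,12,14,15}
P^c = {1,4,7,9,11}
P^c ∪ P = {1,2,3,4,5,6,7,8,9,10,11,12,13,14,15}
(Q^c ∪ ((Q \ R) \ P)) \ (P^c ∪ P) = {}
R Δ P = {1,2,3,4,6,7,8,9,11,14,15}
(R Δ P)^c = {5,10,12,13}
Every element of {} is in {5,10,12,13}, so (Q^c ∪ ((Q \ R) \ P)) \ (P^c ∪ P) ⊆ (R Δ P)^c.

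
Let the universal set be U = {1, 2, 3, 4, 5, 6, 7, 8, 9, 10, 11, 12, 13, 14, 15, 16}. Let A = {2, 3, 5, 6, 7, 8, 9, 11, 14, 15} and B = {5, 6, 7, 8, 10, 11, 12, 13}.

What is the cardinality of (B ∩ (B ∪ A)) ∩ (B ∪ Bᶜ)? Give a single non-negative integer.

B ∪ A = {2, 3, 5, 6, 7, 8, 9, 10, 11, 12, 13, 14, 15}
B ∩ (B ∪ A) = {5, 6, 7, 8, 10, 11, 12, 13}
Bᶜ = {1, 2, 3, 4, 9, 14, 15, 16}
B ∪ Bᶜ = {1, 2, 3, 4, 5, 6, 7, 8, 9, 10, 11, 12, 13, 14, 15, 16}
(B ∩ (B ∪ A)) ∩ (B ∪ Bᶜ) = {5, 6, 7, 8, 10, 11, 12, 13}
|(B ∩ (B ∪ A)) ∩ (B ∪ Bᶜ)| = 8

8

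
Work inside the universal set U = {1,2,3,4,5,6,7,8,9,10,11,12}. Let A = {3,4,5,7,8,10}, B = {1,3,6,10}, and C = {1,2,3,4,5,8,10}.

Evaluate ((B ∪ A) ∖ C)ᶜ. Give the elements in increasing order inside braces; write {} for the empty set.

B ∪ A = {1,3,4,5,6,7,8,10}
(B ∪ A) ∖ C = {6,7}
((B ∪ A) ∖ C)ᶜ = {1,2,3,4,5,8,9,10,11,12}

{1,2,3,4,5,8,9,10,11,12}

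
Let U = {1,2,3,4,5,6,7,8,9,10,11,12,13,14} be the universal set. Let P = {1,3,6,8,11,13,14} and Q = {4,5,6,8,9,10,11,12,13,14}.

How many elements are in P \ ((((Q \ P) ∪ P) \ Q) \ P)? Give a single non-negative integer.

Q \ P = {4,5,9,10,12}
(Q \ P) ∪ P = {1,3,4,5,6,8,9,10,11,12,13,14}
((Q \ P) ∪ P) \ Q = {1,3}
(((Q \ P) ∪ P) \ Q) \ P = {}
P \ ((((Q \ P) ∪ P) \ Q) \ P) = {1,3,6,8,11,13,14}
|P \ ((((Q \ P) ∪ P) \ Q) \ P)| = 7

7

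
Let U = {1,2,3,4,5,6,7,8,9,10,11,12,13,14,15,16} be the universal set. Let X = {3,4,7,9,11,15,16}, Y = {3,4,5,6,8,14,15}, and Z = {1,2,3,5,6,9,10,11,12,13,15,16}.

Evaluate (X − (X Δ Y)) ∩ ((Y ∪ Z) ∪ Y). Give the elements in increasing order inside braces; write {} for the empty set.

X Δ Y = {5,6,7,8,9,11,14,16}
X − (X Δ Y) = {3,4,15}
Y ∪ Z = {1,2,3,4,5,6,8,9,10,11,12,13,14,15,16}
(Y ∪ Z) ∪ Y = {1,2,3,4,5,6,8,9,10,11,12,13,14,15,16}
(X − (X Δ Y)) ∩ ((Y ∪ Z) ∪ Y) = {3,4,15}

{3,4,15}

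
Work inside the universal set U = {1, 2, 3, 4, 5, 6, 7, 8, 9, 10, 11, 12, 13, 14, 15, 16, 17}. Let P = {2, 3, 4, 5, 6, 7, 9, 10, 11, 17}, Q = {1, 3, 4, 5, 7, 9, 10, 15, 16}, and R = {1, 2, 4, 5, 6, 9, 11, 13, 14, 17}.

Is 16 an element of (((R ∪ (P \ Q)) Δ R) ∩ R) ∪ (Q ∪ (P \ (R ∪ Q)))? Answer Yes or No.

16 ∉ P and 16 ∈ Q, so 16 ∉ P \ Q
16 ∉ R and 16 ∉ (P \ Q), so 16 ∉ R ∪ (P \ Q)
16 ∉ (R ∪ (P \ Q)) and 16 ∉ R, so 16 ∉ (R ∪ (P \ Q)) Δ R
16 ∉ ((R ∪ (P \ Q)) Δ R) and 16 ∉ R, so 16 ∉ ((R ∪ (P \ Q)) Δ R) ∩ R
16 ∉ R and 16 ∈ Q, so 16 ∈ R ∪ Q
16 ∉ P and 16 ∈ (R ∪ Q), so 16 ∉ P \ (R ∪ Q)
16 ∈ Q and 16 ∉ (P \ (R ∪ Q)), so 16 ∈ Q ∪ (P \ (R ∪ Q))
16 ∉ (((R ∪ (P \ Q)) Δ R) ∩ R) and 16 ∈ (Q ∪ (P \ (R ∪ Q))), so 16 ∈ (((R ∪ (P \ Q)) Δ R) ∩ R) ∪ (Q ∪ (P \ (R ∪ Q)))

Yes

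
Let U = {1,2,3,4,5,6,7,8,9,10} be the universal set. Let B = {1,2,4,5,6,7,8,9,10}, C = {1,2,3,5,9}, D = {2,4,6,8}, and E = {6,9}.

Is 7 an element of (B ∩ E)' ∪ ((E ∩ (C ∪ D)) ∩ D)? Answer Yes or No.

Yes

7 ∈ B and 7 ∉ E, so 7 ∉ B ∩ E
7 ∈ (B ∩ E)' since 7 ∉ (B ∩ E)
7 ∉ C and 7 ∉ D, so 7 ∉ C ∪ D
7 ∉ E and 7 ∉ (C ∪ D), so 7 ∉ E ∩ (C ∪ D)
7 ∉ (E ∩ (C ∪ D)) and 7 ∉ D, so 7 ∉ (E ∩ (C ∪ D)) ∩ D
7 ∈ (B ∩ E)' and 7 ∉ ((E ∩ (C ∪ D)) ∩ D), so 7 ∈ (B ∩ E)' ∪ ((E ∩ (C ∪ D)) ∩ D)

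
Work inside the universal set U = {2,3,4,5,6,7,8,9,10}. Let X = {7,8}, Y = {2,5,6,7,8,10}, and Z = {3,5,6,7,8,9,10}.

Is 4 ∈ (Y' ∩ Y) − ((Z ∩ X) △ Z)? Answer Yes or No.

4 ∉ Y, so 4 ∈ Y'
4 ∈ Y' and 4 ∉ Y, so 4 ∉ Y' ∩ Y
4 ∉ Z and 4 ∉ X, so 4 ∉ Z ∩ X
4 ∉ (Z ∩ X) and 4 ∉ Z, so 4 ∉ (Z ∩ X) △ Z
4 ∉ (Y' ∩ Y) and 4 ∉ ((Z ∩ X) △ Z), so 4 ∉ (Y' ∩ Y) − ((Z ∩ X) △ Z)

No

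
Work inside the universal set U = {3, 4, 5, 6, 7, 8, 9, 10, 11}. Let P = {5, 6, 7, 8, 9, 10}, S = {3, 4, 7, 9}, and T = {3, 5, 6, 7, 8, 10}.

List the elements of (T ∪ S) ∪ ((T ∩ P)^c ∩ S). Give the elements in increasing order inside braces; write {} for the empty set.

T ∪ S = {3, 4, 5, 6, 7, 8, 9, 10}
T ∩ P = {5, 6, 7, 8, 10}
(T ∩ P)^c = {3, 4, 9, 11}
(T ∩ P)^c ∩ S = {3, 4, 9}
(T ∪ S) ∪ ((T ∩ P)^c ∩ S) = {3, 4, 5, 6, 7, 8, 9, 10}

{3, 4, 5, 6, 7, 8, 9, 10}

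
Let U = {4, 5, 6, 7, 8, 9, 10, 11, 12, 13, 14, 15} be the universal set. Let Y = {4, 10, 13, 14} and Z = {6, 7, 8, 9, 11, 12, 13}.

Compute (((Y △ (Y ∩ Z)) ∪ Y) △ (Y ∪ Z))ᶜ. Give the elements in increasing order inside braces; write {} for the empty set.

{4, 5, 10, 13, 14, 15}

Y ∩ Z = {13}
Y △ (Y ∩ Z) = {4, 10, 14}
(Y △ (Y ∩ Z)) ∪ Y = {4, 10, 13, 14}
Y ∪ Z = {4, 6, 7, 8, 9, 10, 11, 12, 13, 14}
((Y △ (Y ∩ Z)) ∪ Y) △ (Y ∪ Z) = {6, 7, 8, 9, 11, 12}
(((Y △ (Y ∩ Z)) ∪ Y) △ (Y ∪ Z))ᶜ = {4, 5, 10, 13, 14, 15}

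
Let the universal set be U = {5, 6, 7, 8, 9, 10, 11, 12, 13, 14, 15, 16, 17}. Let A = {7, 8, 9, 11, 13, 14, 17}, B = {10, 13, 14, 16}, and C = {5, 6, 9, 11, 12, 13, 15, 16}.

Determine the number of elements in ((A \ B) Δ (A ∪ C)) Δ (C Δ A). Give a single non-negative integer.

A \ B = {7, 8, 9, 11, 17}
A ∪ C = {5, 6, 7, 8, 9, 11, 12, 13, 14, 15, 16, 17}
(A \ B) Δ (A ∪ C) = {5, 6, 12, 13, 14, 15, 16}
C Δ A = {5, 6, 7, 8, 12, 14, 15, 16, 17}
((A \ B) Δ (A ∪ C)) Δ (C Δ A) = {7, 8, 13, 17}
|((A \ B) Δ (A ∪ C)) Δ (C Δ A)| = 4

4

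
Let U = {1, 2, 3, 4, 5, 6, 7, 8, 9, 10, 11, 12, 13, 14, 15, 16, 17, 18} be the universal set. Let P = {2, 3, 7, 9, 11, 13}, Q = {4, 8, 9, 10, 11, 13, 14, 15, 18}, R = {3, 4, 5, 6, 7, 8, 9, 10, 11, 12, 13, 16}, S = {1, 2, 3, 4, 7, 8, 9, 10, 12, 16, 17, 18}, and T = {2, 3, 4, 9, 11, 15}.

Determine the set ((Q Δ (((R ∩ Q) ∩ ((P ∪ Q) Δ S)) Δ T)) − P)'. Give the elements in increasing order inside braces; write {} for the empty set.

{1, 2, 3, 4, 5, 6, 7, 9, 11, 12, 13, 15, 16, 17}

R ∩ Q = {4, 8, 9, 10, 11, 13}
P ∪ Q = {2, 3, 4, 7, 8, 9, 10, 11, 13, 14, 15, 18}
(P ∪ Q) Δ S = {1, 11, 12, 13, 14, 15, 16, 17}
(R ∩ Q) ∩ ((P ∪ Q) Δ S) = {11, 13}
((R ∩ Q) ∩ ((P ∪ Q) Δ S)) Δ T = {2, 3, 4, 9, 13, 15}
Q Δ (((R ∩ Q) ∩ ((P ∪ Q) Δ S)) Δ T) = {2, 3, 8, 10, 11, 14, 18}
(Q Δ (((R ∩ Q) ∩ ((P ∪ Q) Δ S)) Δ T)) − P = {8, 10, 14, 18}
((Q Δ (((R ∩ Q) ∩ ((P ∪ Q) Δ S)) Δ T)) − P)' = {1, 2, 3, 4, 5, 6, 7, 9, 11, 12, 13, 15, 16, 17}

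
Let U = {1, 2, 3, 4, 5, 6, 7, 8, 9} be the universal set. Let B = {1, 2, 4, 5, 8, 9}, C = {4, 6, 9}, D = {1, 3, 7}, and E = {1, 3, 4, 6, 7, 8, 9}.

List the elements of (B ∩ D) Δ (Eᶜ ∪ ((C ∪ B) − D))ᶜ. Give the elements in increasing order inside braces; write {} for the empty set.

{3, 7}

B ∩ D = {1}
Eᶜ = {2, 5}
C ∪ B = {1, 2, 4, 5, 6, 8, 9}
(C ∪ B) − D = {2, 4, 5, 6, 8, 9}
Eᶜ ∪ ((C ∪ B) − D) = {2, 4, 5, 6, 8, 9}
(Eᶜ ∪ ((C ∪ B) − D))ᶜ = {1, 3, 7}
(B ∩ D) Δ (Eᶜ ∪ ((C ∪ B) − D))ᶜ = {3, 7}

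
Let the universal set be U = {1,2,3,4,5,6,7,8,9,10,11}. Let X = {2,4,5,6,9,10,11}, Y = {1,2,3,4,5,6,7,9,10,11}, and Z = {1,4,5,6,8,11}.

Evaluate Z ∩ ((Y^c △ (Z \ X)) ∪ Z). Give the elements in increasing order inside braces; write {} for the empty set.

{1,4,5,6,8,11}

Y^c = {8}
Z \ X = {1,8}
Y^c △ (Z \ X) = {1}
(Y^c △ (Z \ X)) ∪ Z = {1,4,5,6,8,11}
Z ∩ ((Y^c △ (Z \ X)) ∪ Z) = {1,4,5,6,8,11}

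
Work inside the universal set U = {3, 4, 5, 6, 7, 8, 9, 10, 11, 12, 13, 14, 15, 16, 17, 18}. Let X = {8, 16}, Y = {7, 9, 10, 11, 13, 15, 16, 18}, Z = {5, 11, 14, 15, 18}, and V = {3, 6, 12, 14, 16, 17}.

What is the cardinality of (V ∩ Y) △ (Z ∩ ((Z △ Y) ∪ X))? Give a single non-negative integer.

3

V ∩ Y = {16}
Z △ Y = {5, 7, 9, 10, 13, 14, 16}
(Z △ Y) ∪ X = {5, 7, 8, 9, 10, 13, 14, 16}
Z ∩ ((Z △ Y) ∪ X) = {5, 14}
(V ∩ Y) △ (Z ∩ ((Z △ Y) ∪ X)) = {5, 14, 16}
|(V ∩ Y) △ (Z ∩ ((Z △ Y) ∪ X))| = 3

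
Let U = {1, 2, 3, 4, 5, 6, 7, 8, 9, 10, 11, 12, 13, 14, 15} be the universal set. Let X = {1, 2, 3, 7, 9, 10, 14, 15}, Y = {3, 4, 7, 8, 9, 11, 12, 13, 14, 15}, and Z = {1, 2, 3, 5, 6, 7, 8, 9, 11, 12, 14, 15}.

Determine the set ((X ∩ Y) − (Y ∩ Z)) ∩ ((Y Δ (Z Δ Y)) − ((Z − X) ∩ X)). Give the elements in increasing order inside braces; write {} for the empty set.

{}

X ∩ Y = {3, 7, 9, 14, 15}
Y ∩ Z = {3, 7, 8, 9, 11, 12, 14, 15}
(X ∩ Y) − (Y ∩ Z) = {}
Z Δ Y = {1, 2, 4, 5, 6, 13}
Y Δ (Z Δ Y) = {1, 2, 3, 5, 6, 7, 8, 9, 11, 12, 14, 15}
Z − X = {5, 6, 8, 11, 12}
(Z − X) ∩ X = {}
(Y Δ (Z Δ Y)) − ((Z − X) ∩ X) = {1, 2, 3, 5, 6, 7, 8, 9, 11, 12, 14, 15}
((X ∩ Y) − (Y ∩ Z)) ∩ ((Y Δ (Z Δ Y)) − ((Z − X) ∩ X)) = {}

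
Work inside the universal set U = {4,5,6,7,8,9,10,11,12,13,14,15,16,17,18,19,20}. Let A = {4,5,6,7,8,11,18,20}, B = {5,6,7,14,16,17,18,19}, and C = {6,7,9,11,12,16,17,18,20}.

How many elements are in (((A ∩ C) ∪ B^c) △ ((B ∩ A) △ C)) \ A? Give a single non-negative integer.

5

A ∩ C = {6,7,11,18,20}
B^c = {4,8,9,10,11,12,13,15,20}
(A ∩ C) ∪ B^c = {4,6,7,8,9,10,11,12,13,15,18,20}
B ∩ A = {5,6,7,18}
(B ∩ A) △ C = {5,9,11,12,16,17,20}
((A ∩ C) ∪ B^c) △ ((B ∩ A) △ C) = {4,5,6,7,8,10,13,15,16,17,18}
(((A ∩ C) ∪ B^c) △ ((B ∩ A) △ C)) \ A = {10,13,15,16,17}
|(((A ∩ C) ∪ B^c) △ ((B ∩ A) △ C)) \ A| = 5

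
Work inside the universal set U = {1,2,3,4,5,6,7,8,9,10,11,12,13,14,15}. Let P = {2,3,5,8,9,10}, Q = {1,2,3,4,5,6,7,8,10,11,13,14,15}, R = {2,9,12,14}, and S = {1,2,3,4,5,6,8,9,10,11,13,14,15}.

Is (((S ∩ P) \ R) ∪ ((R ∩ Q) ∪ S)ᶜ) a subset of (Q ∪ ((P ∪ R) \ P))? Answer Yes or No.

S ∩ P = {2,3,5,8,9,10}
(S ∩ P) \ R = {3,5,8,10}
R ∩ Q = {2,14}
(R ∩ Q) ∪ S = {1,2,3,4,5,6,8,9,10,11,13,14,15}
((R ∩ Q) ∪ S)ᶜ = {7,12}
((S ∩ P) \ R) ∪ ((R ∩ Q) ∪ S)ᶜ = {3,5,7,8,10,12}
P ∪ R = {2,3,5,8,9,10,12,14}
(P ∪ R) \ P = {12,14}
Q ∪ ((P ∪ R) \ P) = {1,2,3,4,5,6,7,8,10,11,12,13,14,15}
Every element of {3,5,7,8,10,12} is in {1,2,3,4,5,6,7,8,10,11,12,13,14,15}, so ((S ∩ P) \ R) ∪ ((R ∩ Q) ∪ S)ᶜ ⊆ Q ∪ ((P ∪ R) \ P).

Yes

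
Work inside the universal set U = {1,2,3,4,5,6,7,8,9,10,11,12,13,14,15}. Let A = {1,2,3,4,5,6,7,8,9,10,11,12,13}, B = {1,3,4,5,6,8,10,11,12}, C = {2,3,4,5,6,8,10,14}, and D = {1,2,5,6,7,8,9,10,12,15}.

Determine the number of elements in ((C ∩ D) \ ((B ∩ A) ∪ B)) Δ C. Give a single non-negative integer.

7

C ∩ D = {2,5,6,8,10}
B ∩ A = {1,3,4,5,6,8,10,11,12}
(B ∩ A) ∪ B = {1,3,4,5,6,8,10,11,12}
(C ∩ D) \ ((B ∩ A) ∪ B) = {2}
((C ∩ D) \ ((B ∩ A) ∪ B)) Δ C = {3,4,5,6,8,10,14}
|((C ∩ D) \ ((B ∩ A) ∪ B)) Δ C| = 7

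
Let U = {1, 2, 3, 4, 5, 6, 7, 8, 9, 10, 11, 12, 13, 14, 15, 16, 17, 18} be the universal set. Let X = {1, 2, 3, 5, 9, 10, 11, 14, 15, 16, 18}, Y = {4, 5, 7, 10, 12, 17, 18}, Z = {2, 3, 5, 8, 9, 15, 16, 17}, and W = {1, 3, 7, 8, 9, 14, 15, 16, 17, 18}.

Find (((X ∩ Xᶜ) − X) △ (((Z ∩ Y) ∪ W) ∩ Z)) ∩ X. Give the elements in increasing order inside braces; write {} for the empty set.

Xᶜ = {4, 6, 7, 8, 12, 13, 17}
X ∩ Xᶜ = {}
(X ∩ Xᶜ) − X = {}
Z ∩ Y = {5, 17}
(Z ∩ Y) ∪ W = {1, 3, 5, 7, 8, 9, 14, 15, 16, 17, 18}
((Z ∩ Y) ∪ W) ∩ Z = {3, 5, 8, 9, 15, 16, 17}
((X ∩ Xᶜ) − X) △ (((Z ∩ Y) ∪ W) ∩ Z) = {3, 5, 8, 9, 15, 16, 17}
(((X ∩ Xᶜ) − X) △ (((Z ∩ Y) ∪ W) ∩ Z)) ∩ X = {3, 5, 9, 15, 16}

{3, 5, 9, 15, 16}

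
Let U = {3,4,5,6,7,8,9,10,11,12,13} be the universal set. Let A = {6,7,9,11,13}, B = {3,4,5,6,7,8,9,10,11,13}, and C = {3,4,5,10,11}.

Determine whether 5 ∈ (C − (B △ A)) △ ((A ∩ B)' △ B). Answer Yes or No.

No

5 ∈ B and 5 ∉ A, so 5 ∈ B △ A
5 ∈ C and 5 ∈ (B △ A), so 5 ∉ C − (B △ A)
5 ∉ A and 5 ∈ B, so 5 ∉ A ∩ B
5 ∈ (A ∩ B)' since 5 ∉ (A ∩ B)
5 ∈ (A ∩ B)' and 5 ∈ B, so 5 ∉ (A ∩ B)' △ B
5 ∉ (C − (B △ A)) and 5 ∉ ((A ∩ B)' △ B), so 5 ∉ (C − (B △ A)) △ ((A ∩ B)' △ B)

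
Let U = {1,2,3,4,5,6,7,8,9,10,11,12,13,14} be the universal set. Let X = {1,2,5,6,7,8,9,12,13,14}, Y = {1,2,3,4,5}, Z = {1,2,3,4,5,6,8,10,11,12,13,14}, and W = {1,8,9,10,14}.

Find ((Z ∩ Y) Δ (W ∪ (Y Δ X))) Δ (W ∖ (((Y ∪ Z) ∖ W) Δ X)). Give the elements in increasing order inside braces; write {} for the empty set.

Z ∩ Y = {1,2,3,4,5}
Y Δ X = {3,4,6,7,8,9,12,13,14}
W ∪ (Y Δ X) = {1,3,4,6,7,8,9,10,12,13,14}
(Z ∩ Y) Δ (W ∪ (Y Δ X)) = {2,5,6,7,8,9,10,12,13,14}
Y ∪ Z = {1,2,3,4,5,6,8,10,11,12,13,14}
(Y ∪ Z) ∖ W = {2,3,4,5,6,11,12,13}
((Y ∪ Z) ∖ W) Δ X = {1,3,4,7,8,9,11,14}
W ∖ (((Y ∪ Z) ∖ W) Δ X) = {10}
((Z ∩ Y) Δ (W ∪ (Y Δ X))) Δ (W ∖ (((Y ∪ Z) ∖ W) Δ X)) = {2,5,6,7,8,9,12,13,14}

{2,5,6,7,8,9,12,13,14}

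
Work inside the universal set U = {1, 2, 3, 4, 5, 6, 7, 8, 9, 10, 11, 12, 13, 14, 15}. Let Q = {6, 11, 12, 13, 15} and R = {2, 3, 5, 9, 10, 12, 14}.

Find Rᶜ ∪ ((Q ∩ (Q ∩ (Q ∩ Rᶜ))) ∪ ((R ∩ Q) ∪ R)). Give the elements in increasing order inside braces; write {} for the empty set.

{1, 2, 3, 4, 5, 6, 7, 8, 9, 10, 11, 12, 13, 14, 15}

Rᶜ = {1, 4, 6, 7, 8, 11, 13, 15}
Q ∩ Rᶜ = {6, 11, 13, 15}
Q ∩ (Q ∩ Rᶜ) = {6, 11, 13, 15}
Q ∩ (Q ∩ (Q ∩ Rᶜ)) = {6, 11, 13, 15}
R ∩ Q = {12}
(R ∩ Q) ∪ R = {2, 3, 5, 9, 10, 12, 14}
(Q ∩ (Q ∩ (Q ∩ Rᶜ))) ∪ ((R ∩ Q) ∪ R) = {2, 3, 5, 6, 9, 10, 11, 12, 13, 14, 15}
Rᶜ ∪ ((Q ∩ (Q ∩ (Q ∩ Rᶜ))) ∪ ((R ∩ Q) ∪ R)) = {1, 2, 3, 4, 5, 6, 7, 8, 9, 10, 11, 12, 13, 14, 15}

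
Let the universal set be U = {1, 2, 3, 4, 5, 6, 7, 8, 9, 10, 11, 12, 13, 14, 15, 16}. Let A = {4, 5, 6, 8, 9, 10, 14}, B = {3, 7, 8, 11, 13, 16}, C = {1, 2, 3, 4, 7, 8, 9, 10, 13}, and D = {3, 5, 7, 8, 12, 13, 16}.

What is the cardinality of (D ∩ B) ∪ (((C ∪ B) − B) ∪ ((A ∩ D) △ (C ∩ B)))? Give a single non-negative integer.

11

D ∩ B = {3, 7, 8, 13, 16}
C ∪ B = {1, 2, 3, 4, 7, 8, 9, 10, 11, 13, 16}
(C ∪ B) − B = {1, 2, 4, 9, 10}
A ∩ D = {5, 8}
C ∩ B = {3, 7, 8, 13}
(A ∩ D) △ (C ∩ B) = {3, 5, 7, 13}
((C ∪ B) − B) ∪ ((A ∩ D) △ (C ∩ B)) = {1, 2, 3, 4, 5, 7, 9, 10, 13}
(D ∩ B) ∪ (((C ∪ B) − B) ∪ ((A ∩ D) △ (C ∩ B))) = {1, 2, 3, 4, 5, 7, 8, 9, 10, 13, 16}
|(D ∩ B) ∪ (((C ∪ B) − B) ∪ ((A ∩ D) △ (C ∩ B)))| = 11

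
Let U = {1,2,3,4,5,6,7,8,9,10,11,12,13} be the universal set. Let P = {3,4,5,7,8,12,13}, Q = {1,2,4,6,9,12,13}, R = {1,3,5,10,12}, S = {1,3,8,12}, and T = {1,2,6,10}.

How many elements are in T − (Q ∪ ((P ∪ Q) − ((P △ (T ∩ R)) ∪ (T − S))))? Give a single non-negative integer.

P ∪ Q = {1,2,3,4,5,6,7,8,9,12,13}
T ∩ R = {1,10}
P △ (T ∩ R) = {1,3,4,5,7,8,10,12,13}
T − S = {2,6,10}
(P △ (T ∩ R)) ∪ (T − S) = {1,2,3,4,5,6,7,8,10,12,13}
(P ∪ Q) − ((P △ (T ∩ R)) ∪ (T − S)) = {9}
Q ∪ ((P ∪ Q) − ((P △ (T ∩ R)) ∪ (T − S))) = {1,2,4,6,9,12,13}
T − (Q ∪ ((P ∪ Q) − ((P △ (T ∩ R)) ∪ (T − S)))) = {10}
|T − (Q ∪ ((P ∪ Q) − ((P △ (T ∩ R)) ∪ (T − S))))| = 1

1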